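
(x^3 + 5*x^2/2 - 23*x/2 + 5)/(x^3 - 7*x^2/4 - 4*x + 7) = 2*(2*x^2 + 9*x - 5)/(4*x^2 + x - 14)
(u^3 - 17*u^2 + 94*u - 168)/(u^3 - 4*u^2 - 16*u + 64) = (u^2 - 13*u + 42)/(u^2 - 16)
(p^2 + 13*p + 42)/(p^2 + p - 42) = (p + 6)/(p - 6)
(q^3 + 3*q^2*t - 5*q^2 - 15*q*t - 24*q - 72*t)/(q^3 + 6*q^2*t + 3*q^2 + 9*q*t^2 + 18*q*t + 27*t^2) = (q - 8)/(q + 3*t)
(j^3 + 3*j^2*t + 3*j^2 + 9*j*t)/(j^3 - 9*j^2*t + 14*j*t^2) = (j^2 + 3*j*t + 3*j + 9*t)/(j^2 - 9*j*t + 14*t^2)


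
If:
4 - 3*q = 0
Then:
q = 4/3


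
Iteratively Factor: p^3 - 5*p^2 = (p - 5)*(p^2) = p*(p - 5)*(p)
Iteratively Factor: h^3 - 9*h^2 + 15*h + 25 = (h - 5)*(h^2 - 4*h - 5) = (h - 5)^2*(h + 1)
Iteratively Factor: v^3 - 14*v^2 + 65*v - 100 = (v - 5)*(v^2 - 9*v + 20) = (v - 5)*(v - 4)*(v - 5)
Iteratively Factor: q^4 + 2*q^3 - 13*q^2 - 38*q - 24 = (q - 4)*(q^3 + 6*q^2 + 11*q + 6) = (q - 4)*(q + 3)*(q^2 + 3*q + 2) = (q - 4)*(q + 1)*(q + 3)*(q + 2)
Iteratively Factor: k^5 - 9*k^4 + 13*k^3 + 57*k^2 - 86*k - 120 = (k - 3)*(k^4 - 6*k^3 - 5*k^2 + 42*k + 40) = (k - 3)*(k + 1)*(k^3 - 7*k^2 + 2*k + 40) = (k - 3)*(k + 1)*(k + 2)*(k^2 - 9*k + 20) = (k - 5)*(k - 3)*(k + 1)*(k + 2)*(k - 4)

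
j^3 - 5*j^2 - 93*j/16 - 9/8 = (j - 6)*(j + 1/4)*(j + 3/4)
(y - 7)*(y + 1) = y^2 - 6*y - 7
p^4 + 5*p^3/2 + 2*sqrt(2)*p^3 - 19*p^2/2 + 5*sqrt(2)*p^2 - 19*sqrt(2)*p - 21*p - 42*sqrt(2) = (p - 3)*(p + 2)*(p + 7/2)*(p + 2*sqrt(2))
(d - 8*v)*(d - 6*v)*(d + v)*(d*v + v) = d^4*v - 13*d^3*v^2 + d^3*v + 34*d^2*v^3 - 13*d^2*v^2 + 48*d*v^4 + 34*d*v^3 + 48*v^4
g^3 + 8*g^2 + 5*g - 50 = (g - 2)*(g + 5)^2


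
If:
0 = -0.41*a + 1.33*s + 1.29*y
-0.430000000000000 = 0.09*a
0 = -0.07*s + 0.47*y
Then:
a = -4.78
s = -1.29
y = -0.19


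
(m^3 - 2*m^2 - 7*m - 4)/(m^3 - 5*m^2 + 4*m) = (m^2 + 2*m + 1)/(m*(m - 1))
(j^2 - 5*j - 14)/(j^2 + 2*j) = (j - 7)/j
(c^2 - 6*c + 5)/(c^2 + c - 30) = (c - 1)/(c + 6)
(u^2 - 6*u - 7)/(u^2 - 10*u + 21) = (u + 1)/(u - 3)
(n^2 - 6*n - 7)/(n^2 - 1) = (n - 7)/(n - 1)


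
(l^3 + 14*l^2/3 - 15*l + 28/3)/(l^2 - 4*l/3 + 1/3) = (3*l^2 + 17*l - 28)/(3*l - 1)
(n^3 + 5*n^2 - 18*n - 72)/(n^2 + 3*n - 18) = (n^2 - n - 12)/(n - 3)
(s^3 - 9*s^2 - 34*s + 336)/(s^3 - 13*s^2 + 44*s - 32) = (s^2 - s - 42)/(s^2 - 5*s + 4)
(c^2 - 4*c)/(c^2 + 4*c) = (c - 4)/(c + 4)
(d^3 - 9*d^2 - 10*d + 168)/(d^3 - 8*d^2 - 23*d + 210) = (d + 4)/(d + 5)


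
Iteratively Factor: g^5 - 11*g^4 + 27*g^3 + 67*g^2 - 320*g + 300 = (g + 3)*(g^4 - 14*g^3 + 69*g^2 - 140*g + 100) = (g - 2)*(g + 3)*(g^3 - 12*g^2 + 45*g - 50) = (g - 2)^2*(g + 3)*(g^2 - 10*g + 25) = (g - 5)*(g - 2)^2*(g + 3)*(g - 5)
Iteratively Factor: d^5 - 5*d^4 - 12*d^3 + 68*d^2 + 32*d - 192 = (d + 2)*(d^4 - 7*d^3 + 2*d^2 + 64*d - 96) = (d - 2)*(d + 2)*(d^3 - 5*d^2 - 8*d + 48) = (d - 4)*(d - 2)*(d + 2)*(d^2 - d - 12) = (d - 4)*(d - 2)*(d + 2)*(d + 3)*(d - 4)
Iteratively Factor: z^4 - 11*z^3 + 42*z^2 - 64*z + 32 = (z - 4)*(z^3 - 7*z^2 + 14*z - 8) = (z - 4)^2*(z^2 - 3*z + 2) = (z - 4)^2*(z - 1)*(z - 2)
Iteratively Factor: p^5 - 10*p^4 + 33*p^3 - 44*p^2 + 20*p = (p - 1)*(p^4 - 9*p^3 + 24*p^2 - 20*p) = (p - 2)*(p - 1)*(p^3 - 7*p^2 + 10*p) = (p - 5)*(p - 2)*(p - 1)*(p^2 - 2*p) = p*(p - 5)*(p - 2)*(p - 1)*(p - 2)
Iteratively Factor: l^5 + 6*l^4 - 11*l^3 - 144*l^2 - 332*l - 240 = (l + 2)*(l^4 + 4*l^3 - 19*l^2 - 106*l - 120) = (l - 5)*(l + 2)*(l^3 + 9*l^2 + 26*l + 24) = (l - 5)*(l + 2)^2*(l^2 + 7*l + 12) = (l - 5)*(l + 2)^2*(l + 3)*(l + 4)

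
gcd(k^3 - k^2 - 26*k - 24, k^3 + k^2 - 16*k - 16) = k^2 + 5*k + 4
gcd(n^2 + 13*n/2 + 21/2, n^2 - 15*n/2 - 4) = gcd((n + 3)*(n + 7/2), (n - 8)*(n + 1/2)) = 1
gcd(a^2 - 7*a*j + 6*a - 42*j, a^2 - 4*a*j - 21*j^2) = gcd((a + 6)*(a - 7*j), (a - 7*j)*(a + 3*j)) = a - 7*j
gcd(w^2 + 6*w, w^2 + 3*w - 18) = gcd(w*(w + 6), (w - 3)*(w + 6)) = w + 6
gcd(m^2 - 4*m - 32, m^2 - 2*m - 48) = m - 8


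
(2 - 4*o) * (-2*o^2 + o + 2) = 8*o^3 - 8*o^2 - 6*o + 4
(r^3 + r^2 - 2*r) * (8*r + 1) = 8*r^4 + 9*r^3 - 15*r^2 - 2*r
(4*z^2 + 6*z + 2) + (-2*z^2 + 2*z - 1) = 2*z^2 + 8*z + 1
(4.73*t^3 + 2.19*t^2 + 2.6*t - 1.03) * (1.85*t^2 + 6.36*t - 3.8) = 8.7505*t^5 + 34.1343*t^4 + 0.7644*t^3 + 6.3085*t^2 - 16.4308*t + 3.914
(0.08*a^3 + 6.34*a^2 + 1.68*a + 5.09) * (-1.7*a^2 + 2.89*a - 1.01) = -0.136*a^5 - 10.5468*a^4 + 15.3858*a^3 - 10.2012*a^2 + 13.0133*a - 5.1409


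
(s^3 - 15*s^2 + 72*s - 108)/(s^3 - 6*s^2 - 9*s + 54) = (s - 6)/(s + 3)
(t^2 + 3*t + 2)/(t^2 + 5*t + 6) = (t + 1)/(t + 3)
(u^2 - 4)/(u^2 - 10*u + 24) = (u^2 - 4)/(u^2 - 10*u + 24)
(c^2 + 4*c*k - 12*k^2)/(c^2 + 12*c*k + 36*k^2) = (c - 2*k)/(c + 6*k)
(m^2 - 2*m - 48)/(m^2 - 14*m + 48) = (m + 6)/(m - 6)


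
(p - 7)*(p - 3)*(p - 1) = p^3 - 11*p^2 + 31*p - 21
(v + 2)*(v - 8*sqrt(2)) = v^2 - 8*sqrt(2)*v + 2*v - 16*sqrt(2)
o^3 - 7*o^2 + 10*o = o*(o - 5)*(o - 2)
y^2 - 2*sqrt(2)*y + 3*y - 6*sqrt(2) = (y + 3)*(y - 2*sqrt(2))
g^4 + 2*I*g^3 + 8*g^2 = g^2*(g - 2*I)*(g + 4*I)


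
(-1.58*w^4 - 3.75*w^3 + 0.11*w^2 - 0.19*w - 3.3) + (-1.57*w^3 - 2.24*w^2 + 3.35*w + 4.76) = -1.58*w^4 - 5.32*w^3 - 2.13*w^2 + 3.16*w + 1.46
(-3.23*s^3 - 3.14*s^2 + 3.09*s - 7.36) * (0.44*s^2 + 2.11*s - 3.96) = -1.4212*s^5 - 8.1969*s^4 + 7.525*s^3 + 15.7159*s^2 - 27.766*s + 29.1456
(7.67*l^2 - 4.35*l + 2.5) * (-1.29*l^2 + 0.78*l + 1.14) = -9.8943*l^4 + 11.5941*l^3 + 2.1258*l^2 - 3.009*l + 2.85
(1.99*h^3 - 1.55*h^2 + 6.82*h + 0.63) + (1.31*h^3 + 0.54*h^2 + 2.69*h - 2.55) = 3.3*h^3 - 1.01*h^2 + 9.51*h - 1.92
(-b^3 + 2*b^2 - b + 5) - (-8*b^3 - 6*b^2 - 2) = 7*b^3 + 8*b^2 - b + 7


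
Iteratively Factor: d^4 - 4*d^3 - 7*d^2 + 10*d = (d)*(d^3 - 4*d^2 - 7*d + 10) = d*(d + 2)*(d^2 - 6*d + 5) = d*(d - 5)*(d + 2)*(d - 1)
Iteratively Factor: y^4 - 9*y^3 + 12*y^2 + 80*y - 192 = (y - 4)*(y^3 - 5*y^2 - 8*y + 48) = (y - 4)^2*(y^2 - y - 12) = (y - 4)^3*(y + 3)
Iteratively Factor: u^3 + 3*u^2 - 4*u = (u)*(u^2 + 3*u - 4) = u*(u - 1)*(u + 4)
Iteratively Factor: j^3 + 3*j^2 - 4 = (j - 1)*(j^2 + 4*j + 4) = (j - 1)*(j + 2)*(j + 2)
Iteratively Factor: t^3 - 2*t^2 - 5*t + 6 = (t + 2)*(t^2 - 4*t + 3) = (t - 3)*(t + 2)*(t - 1)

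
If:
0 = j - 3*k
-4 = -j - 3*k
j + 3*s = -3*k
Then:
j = 2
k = 2/3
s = -4/3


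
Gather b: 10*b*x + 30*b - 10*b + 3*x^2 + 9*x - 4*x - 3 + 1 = b*(10*x + 20) + 3*x^2 + 5*x - 2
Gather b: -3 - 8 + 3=-8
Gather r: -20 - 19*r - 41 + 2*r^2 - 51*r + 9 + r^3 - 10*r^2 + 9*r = r^3 - 8*r^2 - 61*r - 52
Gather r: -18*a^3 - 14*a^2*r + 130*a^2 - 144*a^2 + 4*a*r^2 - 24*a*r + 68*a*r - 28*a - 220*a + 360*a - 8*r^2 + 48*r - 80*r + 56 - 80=-18*a^3 - 14*a^2 + 112*a + r^2*(4*a - 8) + r*(-14*a^2 + 44*a - 32) - 24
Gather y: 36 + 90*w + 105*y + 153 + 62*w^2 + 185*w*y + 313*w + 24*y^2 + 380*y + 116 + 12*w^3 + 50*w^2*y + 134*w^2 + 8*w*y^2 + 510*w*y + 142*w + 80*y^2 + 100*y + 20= 12*w^3 + 196*w^2 + 545*w + y^2*(8*w + 104) + y*(50*w^2 + 695*w + 585) + 325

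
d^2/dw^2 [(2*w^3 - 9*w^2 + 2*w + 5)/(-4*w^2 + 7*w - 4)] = 14*(22*w^3 - 72*w^2 + 60*w - 11)/(64*w^6 - 336*w^5 + 780*w^4 - 1015*w^3 + 780*w^2 - 336*w + 64)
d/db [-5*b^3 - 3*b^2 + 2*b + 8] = -15*b^2 - 6*b + 2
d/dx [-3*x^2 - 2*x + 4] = -6*x - 2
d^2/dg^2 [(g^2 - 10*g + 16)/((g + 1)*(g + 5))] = 2*(-16*g^3 + 33*g^2 + 438*g + 821)/(g^6 + 18*g^5 + 123*g^4 + 396*g^3 + 615*g^2 + 450*g + 125)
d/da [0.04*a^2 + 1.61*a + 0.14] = 0.08*a + 1.61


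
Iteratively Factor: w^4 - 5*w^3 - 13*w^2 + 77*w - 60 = (w - 3)*(w^3 - 2*w^2 - 19*w + 20) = (w - 3)*(w - 1)*(w^2 - w - 20) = (w - 5)*(w - 3)*(w - 1)*(w + 4)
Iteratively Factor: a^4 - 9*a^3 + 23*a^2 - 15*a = (a - 5)*(a^3 - 4*a^2 + 3*a) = a*(a - 5)*(a^2 - 4*a + 3) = a*(a - 5)*(a - 1)*(a - 3)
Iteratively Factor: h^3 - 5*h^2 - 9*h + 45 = (h - 5)*(h^2 - 9) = (h - 5)*(h + 3)*(h - 3)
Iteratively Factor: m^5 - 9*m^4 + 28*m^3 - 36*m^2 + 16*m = (m - 2)*(m^4 - 7*m^3 + 14*m^2 - 8*m) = m*(m - 2)*(m^3 - 7*m^2 + 14*m - 8) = m*(m - 2)^2*(m^2 - 5*m + 4) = m*(m - 2)^2*(m - 1)*(m - 4)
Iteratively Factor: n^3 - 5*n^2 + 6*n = (n - 3)*(n^2 - 2*n) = n*(n - 3)*(n - 2)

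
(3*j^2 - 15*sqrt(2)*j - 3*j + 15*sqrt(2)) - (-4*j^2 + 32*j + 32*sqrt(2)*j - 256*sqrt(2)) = 7*j^2 - 47*sqrt(2)*j - 35*j + 271*sqrt(2)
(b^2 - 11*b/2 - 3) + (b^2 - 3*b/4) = 2*b^2 - 25*b/4 - 3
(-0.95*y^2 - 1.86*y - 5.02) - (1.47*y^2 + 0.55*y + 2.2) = -2.42*y^2 - 2.41*y - 7.22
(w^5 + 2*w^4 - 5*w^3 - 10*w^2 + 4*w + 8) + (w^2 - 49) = w^5 + 2*w^4 - 5*w^3 - 9*w^2 + 4*w - 41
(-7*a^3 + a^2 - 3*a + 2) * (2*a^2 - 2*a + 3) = -14*a^5 + 16*a^4 - 29*a^3 + 13*a^2 - 13*a + 6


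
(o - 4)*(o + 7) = o^2 + 3*o - 28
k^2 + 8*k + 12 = (k + 2)*(k + 6)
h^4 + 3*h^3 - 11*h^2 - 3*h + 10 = (h - 2)*(h - 1)*(h + 1)*(h + 5)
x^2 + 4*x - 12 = (x - 2)*(x + 6)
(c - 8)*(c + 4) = c^2 - 4*c - 32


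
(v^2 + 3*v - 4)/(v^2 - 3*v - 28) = (v - 1)/(v - 7)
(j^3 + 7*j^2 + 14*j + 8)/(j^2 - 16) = (j^2 + 3*j + 2)/(j - 4)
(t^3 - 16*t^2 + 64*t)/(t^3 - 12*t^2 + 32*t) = (t - 8)/(t - 4)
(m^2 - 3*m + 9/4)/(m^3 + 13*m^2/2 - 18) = (m - 3/2)/(m^2 + 8*m + 12)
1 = 1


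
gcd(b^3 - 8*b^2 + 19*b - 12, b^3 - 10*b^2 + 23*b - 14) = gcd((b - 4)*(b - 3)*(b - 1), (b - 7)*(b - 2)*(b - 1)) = b - 1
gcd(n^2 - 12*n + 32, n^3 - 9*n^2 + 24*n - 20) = 1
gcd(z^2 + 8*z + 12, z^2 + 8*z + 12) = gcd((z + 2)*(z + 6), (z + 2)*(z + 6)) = z^2 + 8*z + 12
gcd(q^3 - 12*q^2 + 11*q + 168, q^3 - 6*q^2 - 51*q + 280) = q - 8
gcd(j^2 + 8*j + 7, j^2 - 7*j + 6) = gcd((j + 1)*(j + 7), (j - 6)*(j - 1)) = 1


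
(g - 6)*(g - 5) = g^2 - 11*g + 30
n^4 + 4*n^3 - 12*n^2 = n^2*(n - 2)*(n + 6)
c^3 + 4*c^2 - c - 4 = (c - 1)*(c + 1)*(c + 4)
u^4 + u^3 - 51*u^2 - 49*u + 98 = (u - 7)*(u - 1)*(u + 2)*(u + 7)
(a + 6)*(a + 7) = a^2 + 13*a + 42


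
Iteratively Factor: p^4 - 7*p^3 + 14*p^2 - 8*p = (p - 2)*(p^3 - 5*p^2 + 4*p) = p*(p - 2)*(p^2 - 5*p + 4) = p*(p - 2)*(p - 1)*(p - 4)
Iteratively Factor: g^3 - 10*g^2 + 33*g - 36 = (g - 3)*(g^2 - 7*g + 12) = (g - 4)*(g - 3)*(g - 3)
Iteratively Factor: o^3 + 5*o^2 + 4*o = (o)*(o^2 + 5*o + 4) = o*(o + 4)*(o + 1)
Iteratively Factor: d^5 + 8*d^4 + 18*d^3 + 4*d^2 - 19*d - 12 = (d + 1)*(d^4 + 7*d^3 + 11*d^2 - 7*d - 12) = (d - 1)*(d + 1)*(d^3 + 8*d^2 + 19*d + 12) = (d - 1)*(d + 1)*(d + 3)*(d^2 + 5*d + 4) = (d - 1)*(d + 1)*(d + 3)*(d + 4)*(d + 1)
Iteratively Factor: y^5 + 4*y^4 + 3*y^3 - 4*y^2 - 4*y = (y)*(y^4 + 4*y^3 + 3*y^2 - 4*y - 4) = y*(y + 2)*(y^3 + 2*y^2 - y - 2) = y*(y + 2)^2*(y^2 - 1) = y*(y + 1)*(y + 2)^2*(y - 1)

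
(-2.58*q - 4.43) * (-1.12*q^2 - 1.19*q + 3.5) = 2.8896*q^3 + 8.0318*q^2 - 3.7583*q - 15.505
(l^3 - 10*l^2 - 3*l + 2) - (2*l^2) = l^3 - 12*l^2 - 3*l + 2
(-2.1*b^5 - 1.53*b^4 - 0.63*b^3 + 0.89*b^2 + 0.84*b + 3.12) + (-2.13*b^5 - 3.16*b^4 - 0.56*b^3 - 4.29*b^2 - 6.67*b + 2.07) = -4.23*b^5 - 4.69*b^4 - 1.19*b^3 - 3.4*b^2 - 5.83*b + 5.19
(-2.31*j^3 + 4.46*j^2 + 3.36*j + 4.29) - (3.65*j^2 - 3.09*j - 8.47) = -2.31*j^3 + 0.81*j^2 + 6.45*j + 12.76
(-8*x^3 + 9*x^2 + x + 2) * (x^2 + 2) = -8*x^5 + 9*x^4 - 15*x^3 + 20*x^2 + 2*x + 4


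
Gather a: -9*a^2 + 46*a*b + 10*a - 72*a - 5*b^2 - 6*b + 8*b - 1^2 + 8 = -9*a^2 + a*(46*b - 62) - 5*b^2 + 2*b + 7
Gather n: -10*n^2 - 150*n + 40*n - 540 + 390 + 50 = -10*n^2 - 110*n - 100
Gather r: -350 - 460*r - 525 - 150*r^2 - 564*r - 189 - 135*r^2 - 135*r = -285*r^2 - 1159*r - 1064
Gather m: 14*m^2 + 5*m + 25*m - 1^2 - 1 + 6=14*m^2 + 30*m + 4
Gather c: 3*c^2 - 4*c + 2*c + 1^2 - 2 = 3*c^2 - 2*c - 1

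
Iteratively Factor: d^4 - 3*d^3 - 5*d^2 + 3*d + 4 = (d - 1)*(d^3 - 2*d^2 - 7*d - 4) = (d - 4)*(d - 1)*(d^2 + 2*d + 1) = (d - 4)*(d - 1)*(d + 1)*(d + 1)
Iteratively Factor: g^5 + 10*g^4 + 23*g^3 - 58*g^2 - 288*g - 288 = (g + 4)*(g^4 + 6*g^3 - g^2 - 54*g - 72) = (g + 2)*(g + 4)*(g^3 + 4*g^2 - 9*g - 36) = (g + 2)*(g + 3)*(g + 4)*(g^2 + g - 12) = (g + 2)*(g + 3)*(g + 4)^2*(g - 3)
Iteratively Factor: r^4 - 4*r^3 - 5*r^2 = (r + 1)*(r^3 - 5*r^2) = r*(r + 1)*(r^2 - 5*r) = r*(r - 5)*(r + 1)*(r)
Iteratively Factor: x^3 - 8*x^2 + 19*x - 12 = (x - 4)*(x^2 - 4*x + 3) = (x - 4)*(x - 1)*(x - 3)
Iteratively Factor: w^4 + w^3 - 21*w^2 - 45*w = (w + 3)*(w^3 - 2*w^2 - 15*w) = (w + 3)^2*(w^2 - 5*w) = (w - 5)*(w + 3)^2*(w)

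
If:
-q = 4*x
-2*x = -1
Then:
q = -2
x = 1/2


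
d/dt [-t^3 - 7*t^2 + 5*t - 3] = -3*t^2 - 14*t + 5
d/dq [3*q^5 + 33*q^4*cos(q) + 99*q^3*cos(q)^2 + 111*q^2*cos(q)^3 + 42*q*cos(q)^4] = -33*q^4*sin(q) + 15*q^4 - 99*q^3*sin(2*q) + 132*q^3*cos(q) - 333*q^2*sin(q)*cos(q)^2 + 297*q^2*cos(q)^2 - 168*q*sin(q)*cos(q)^3 + 222*q*cos(q)^3 + 42*cos(q)^4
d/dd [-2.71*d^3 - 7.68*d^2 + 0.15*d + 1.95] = -8.13*d^2 - 15.36*d + 0.15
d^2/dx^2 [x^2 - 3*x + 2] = 2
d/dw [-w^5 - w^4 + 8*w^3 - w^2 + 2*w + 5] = -5*w^4 - 4*w^3 + 24*w^2 - 2*w + 2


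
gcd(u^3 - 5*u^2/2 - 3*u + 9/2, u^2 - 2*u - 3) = u - 3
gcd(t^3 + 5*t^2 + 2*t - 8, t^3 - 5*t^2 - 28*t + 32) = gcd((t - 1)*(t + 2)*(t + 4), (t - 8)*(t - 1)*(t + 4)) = t^2 + 3*t - 4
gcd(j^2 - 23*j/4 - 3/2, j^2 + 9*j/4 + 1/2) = j + 1/4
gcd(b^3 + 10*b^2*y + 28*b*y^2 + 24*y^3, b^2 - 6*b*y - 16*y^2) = b + 2*y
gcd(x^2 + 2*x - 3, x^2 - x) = x - 1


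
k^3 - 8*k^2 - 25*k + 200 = (k - 8)*(k - 5)*(k + 5)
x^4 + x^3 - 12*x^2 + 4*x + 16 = (x - 2)^2*(x + 1)*(x + 4)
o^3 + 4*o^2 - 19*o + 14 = (o - 2)*(o - 1)*(o + 7)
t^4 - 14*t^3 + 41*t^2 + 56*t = t*(t - 8)*(t - 7)*(t + 1)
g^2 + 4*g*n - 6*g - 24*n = (g - 6)*(g + 4*n)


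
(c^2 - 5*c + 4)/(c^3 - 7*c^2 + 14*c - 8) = 1/(c - 2)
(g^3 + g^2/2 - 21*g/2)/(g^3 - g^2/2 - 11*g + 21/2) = g/(g - 1)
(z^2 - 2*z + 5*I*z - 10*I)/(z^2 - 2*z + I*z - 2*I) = (z + 5*I)/(z + I)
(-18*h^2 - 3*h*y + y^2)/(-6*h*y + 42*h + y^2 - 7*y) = (3*h + y)/(y - 7)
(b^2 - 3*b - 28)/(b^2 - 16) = (b - 7)/(b - 4)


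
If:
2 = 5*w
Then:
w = 2/5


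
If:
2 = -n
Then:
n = -2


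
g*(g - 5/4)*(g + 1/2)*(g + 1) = g^4 + g^3/4 - 11*g^2/8 - 5*g/8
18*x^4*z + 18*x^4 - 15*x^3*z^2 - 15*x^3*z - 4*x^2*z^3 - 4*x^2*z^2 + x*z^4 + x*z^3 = (-6*x + z)*(-x + z)*(3*x + z)*(x*z + x)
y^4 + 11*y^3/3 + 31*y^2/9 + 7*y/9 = y*(y + 1/3)*(y + 1)*(y + 7/3)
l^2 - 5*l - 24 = (l - 8)*(l + 3)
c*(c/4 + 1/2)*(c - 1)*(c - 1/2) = c^4/4 + c^3/8 - 5*c^2/8 + c/4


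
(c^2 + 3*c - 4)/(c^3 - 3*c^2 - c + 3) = (c + 4)/(c^2 - 2*c - 3)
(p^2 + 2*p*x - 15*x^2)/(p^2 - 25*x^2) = (-p + 3*x)/(-p + 5*x)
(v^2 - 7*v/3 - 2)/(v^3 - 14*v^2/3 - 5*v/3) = (-3*v^2 + 7*v + 6)/(v*(-3*v^2 + 14*v + 5))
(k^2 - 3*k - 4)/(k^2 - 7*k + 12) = (k + 1)/(k - 3)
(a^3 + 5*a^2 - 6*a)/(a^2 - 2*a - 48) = a*(a - 1)/(a - 8)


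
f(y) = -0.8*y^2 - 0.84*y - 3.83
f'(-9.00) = 13.56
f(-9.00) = -61.07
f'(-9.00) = 13.56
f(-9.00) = -61.07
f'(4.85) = -8.60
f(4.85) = -26.72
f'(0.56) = -1.74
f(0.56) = -4.55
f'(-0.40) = -0.20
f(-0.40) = -3.62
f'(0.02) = -0.87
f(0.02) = -3.85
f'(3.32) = -6.15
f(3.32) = -15.44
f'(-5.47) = 7.91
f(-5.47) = -23.17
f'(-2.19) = 2.66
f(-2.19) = -5.83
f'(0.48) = -1.61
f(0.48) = -4.42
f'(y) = -1.6*y - 0.84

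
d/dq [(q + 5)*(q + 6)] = 2*q + 11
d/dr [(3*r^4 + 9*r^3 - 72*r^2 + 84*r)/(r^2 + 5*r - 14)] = 6*r - 6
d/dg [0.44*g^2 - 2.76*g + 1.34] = 0.88*g - 2.76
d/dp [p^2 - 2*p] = 2*p - 2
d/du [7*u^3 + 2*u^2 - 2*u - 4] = 21*u^2 + 4*u - 2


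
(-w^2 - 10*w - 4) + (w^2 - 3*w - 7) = -13*w - 11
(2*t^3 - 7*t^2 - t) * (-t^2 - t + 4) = -2*t^5 + 5*t^4 + 16*t^3 - 27*t^2 - 4*t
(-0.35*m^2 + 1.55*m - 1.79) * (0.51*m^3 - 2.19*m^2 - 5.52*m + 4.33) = -0.1785*m^5 + 1.557*m^4 - 2.3754*m^3 - 6.1514*m^2 + 16.5923*m - 7.7507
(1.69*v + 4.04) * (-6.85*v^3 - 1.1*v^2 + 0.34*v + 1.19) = -11.5765*v^4 - 29.533*v^3 - 3.8694*v^2 + 3.3847*v + 4.8076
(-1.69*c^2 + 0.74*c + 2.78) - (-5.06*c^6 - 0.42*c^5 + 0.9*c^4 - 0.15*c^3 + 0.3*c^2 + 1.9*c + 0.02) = 5.06*c^6 + 0.42*c^5 - 0.9*c^4 + 0.15*c^3 - 1.99*c^2 - 1.16*c + 2.76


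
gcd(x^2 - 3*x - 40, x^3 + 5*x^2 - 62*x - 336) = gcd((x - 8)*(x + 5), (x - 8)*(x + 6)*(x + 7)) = x - 8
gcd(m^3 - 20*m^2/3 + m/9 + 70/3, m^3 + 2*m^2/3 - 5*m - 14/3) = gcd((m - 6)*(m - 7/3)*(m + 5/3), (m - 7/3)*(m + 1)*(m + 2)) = m - 7/3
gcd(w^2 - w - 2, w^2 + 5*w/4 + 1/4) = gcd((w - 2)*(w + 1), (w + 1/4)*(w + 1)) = w + 1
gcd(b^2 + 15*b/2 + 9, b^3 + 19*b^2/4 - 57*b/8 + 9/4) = b + 6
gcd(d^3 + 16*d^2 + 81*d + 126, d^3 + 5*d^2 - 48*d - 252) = d + 6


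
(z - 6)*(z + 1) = z^2 - 5*z - 6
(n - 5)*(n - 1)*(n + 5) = n^3 - n^2 - 25*n + 25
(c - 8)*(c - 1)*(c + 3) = c^3 - 6*c^2 - 19*c + 24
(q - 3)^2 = q^2 - 6*q + 9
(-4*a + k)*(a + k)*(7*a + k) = -28*a^3 - 25*a^2*k + 4*a*k^2 + k^3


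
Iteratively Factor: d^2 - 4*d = (d - 4)*(d)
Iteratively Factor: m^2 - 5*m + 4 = (m - 4)*(m - 1)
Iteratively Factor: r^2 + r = (r)*(r + 1)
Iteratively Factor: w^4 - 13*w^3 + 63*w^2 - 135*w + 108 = (w - 3)*(w^3 - 10*w^2 + 33*w - 36) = (w - 3)^2*(w^2 - 7*w + 12) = (w - 4)*(w - 3)^2*(w - 3)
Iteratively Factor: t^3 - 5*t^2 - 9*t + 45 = (t - 5)*(t^2 - 9) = (t - 5)*(t - 3)*(t + 3)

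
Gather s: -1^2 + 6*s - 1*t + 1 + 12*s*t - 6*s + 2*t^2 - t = 12*s*t + 2*t^2 - 2*t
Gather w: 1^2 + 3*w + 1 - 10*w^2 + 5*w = -10*w^2 + 8*w + 2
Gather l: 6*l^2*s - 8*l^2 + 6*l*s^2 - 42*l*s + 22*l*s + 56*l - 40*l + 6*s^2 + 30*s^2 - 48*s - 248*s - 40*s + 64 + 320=l^2*(6*s - 8) + l*(6*s^2 - 20*s + 16) + 36*s^2 - 336*s + 384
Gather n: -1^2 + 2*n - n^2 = -n^2 + 2*n - 1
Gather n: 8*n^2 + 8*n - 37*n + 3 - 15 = 8*n^2 - 29*n - 12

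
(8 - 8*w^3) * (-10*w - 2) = 80*w^4 + 16*w^3 - 80*w - 16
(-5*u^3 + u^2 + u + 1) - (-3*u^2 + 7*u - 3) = -5*u^3 + 4*u^2 - 6*u + 4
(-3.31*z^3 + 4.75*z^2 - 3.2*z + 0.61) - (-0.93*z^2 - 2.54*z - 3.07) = -3.31*z^3 + 5.68*z^2 - 0.66*z + 3.68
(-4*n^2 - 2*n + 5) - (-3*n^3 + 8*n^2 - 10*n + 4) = 3*n^3 - 12*n^2 + 8*n + 1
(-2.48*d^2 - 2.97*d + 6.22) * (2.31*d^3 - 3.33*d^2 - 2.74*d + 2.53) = -5.7288*d^5 + 1.3977*d^4 + 31.0535*d^3 - 18.8492*d^2 - 24.5569*d + 15.7366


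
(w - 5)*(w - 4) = w^2 - 9*w + 20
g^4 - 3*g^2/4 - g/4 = g*(g - 1)*(g + 1/2)^2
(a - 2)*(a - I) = a^2 - 2*a - I*a + 2*I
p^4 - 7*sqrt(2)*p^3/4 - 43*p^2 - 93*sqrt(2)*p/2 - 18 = (p - 6*sqrt(2))*(p + 3*sqrt(2))*(sqrt(2)*p/2 + 1)*(sqrt(2)*p + 1/2)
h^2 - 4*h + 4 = (h - 2)^2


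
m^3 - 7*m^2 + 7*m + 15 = (m - 5)*(m - 3)*(m + 1)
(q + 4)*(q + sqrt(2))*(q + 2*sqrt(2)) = q^3 + 4*q^2 + 3*sqrt(2)*q^2 + 4*q + 12*sqrt(2)*q + 16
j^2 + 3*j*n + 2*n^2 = (j + n)*(j + 2*n)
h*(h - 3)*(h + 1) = h^3 - 2*h^2 - 3*h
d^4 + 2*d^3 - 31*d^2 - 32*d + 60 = (d - 5)*(d - 1)*(d + 2)*(d + 6)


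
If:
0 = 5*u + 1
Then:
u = -1/5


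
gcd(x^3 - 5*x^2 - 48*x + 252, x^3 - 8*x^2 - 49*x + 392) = x + 7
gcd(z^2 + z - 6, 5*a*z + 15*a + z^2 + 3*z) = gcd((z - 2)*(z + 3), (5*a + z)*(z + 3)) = z + 3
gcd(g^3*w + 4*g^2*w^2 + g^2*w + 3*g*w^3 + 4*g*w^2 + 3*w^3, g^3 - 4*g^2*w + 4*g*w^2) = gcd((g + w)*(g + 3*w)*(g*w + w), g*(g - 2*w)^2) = 1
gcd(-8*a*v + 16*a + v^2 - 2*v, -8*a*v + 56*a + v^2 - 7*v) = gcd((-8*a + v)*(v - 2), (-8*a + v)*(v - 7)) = -8*a + v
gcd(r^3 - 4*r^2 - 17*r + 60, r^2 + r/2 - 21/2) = r - 3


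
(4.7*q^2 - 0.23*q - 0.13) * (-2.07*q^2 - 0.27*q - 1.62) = -9.729*q^4 - 0.7929*q^3 - 7.2828*q^2 + 0.4077*q + 0.2106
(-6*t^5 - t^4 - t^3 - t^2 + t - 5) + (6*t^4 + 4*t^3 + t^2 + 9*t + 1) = -6*t^5 + 5*t^4 + 3*t^3 + 10*t - 4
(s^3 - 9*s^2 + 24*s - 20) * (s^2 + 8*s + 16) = s^5 - s^4 - 32*s^3 + 28*s^2 + 224*s - 320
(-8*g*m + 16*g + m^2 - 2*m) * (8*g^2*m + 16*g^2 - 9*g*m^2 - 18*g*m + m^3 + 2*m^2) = -64*g^3*m^2 + 256*g^3 + 80*g^2*m^3 - 320*g^2*m - 17*g*m^4 + 68*g*m^2 + m^5 - 4*m^3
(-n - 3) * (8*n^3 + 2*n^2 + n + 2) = -8*n^4 - 26*n^3 - 7*n^2 - 5*n - 6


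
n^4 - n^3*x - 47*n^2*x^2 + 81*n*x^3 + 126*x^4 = (n - 6*x)*(n - 3*x)*(n + x)*(n + 7*x)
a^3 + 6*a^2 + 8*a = a*(a + 2)*(a + 4)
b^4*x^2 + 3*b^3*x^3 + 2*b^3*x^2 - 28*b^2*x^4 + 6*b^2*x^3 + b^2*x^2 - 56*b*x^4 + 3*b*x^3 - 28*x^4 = (b - 4*x)*(b + 7*x)*(b*x + x)^2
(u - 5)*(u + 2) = u^2 - 3*u - 10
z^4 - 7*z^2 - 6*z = z*(z - 3)*(z + 1)*(z + 2)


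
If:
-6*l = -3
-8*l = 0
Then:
No Solution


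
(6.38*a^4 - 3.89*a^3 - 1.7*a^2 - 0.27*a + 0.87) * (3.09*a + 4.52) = 19.7142*a^5 + 16.8175*a^4 - 22.8358*a^3 - 8.5183*a^2 + 1.4679*a + 3.9324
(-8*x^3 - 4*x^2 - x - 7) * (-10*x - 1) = 80*x^4 + 48*x^3 + 14*x^2 + 71*x + 7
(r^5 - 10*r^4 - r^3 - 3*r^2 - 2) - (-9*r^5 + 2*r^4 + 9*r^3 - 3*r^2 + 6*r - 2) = 10*r^5 - 12*r^4 - 10*r^3 - 6*r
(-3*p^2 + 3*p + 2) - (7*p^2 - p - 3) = -10*p^2 + 4*p + 5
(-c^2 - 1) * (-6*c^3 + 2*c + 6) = 6*c^5 + 4*c^3 - 6*c^2 - 2*c - 6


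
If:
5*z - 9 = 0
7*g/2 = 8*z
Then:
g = 144/35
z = 9/5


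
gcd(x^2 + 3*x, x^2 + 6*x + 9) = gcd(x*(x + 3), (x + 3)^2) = x + 3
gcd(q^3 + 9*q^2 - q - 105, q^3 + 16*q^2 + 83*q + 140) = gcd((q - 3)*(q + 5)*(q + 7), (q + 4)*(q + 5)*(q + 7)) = q^2 + 12*q + 35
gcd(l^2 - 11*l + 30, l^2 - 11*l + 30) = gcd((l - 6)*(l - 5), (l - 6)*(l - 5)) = l^2 - 11*l + 30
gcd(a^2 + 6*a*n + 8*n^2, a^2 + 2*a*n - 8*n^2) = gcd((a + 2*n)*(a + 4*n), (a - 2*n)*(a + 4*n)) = a + 4*n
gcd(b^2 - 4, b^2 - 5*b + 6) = b - 2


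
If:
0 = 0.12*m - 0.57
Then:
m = 4.75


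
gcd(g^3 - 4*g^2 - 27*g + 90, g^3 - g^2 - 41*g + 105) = g - 3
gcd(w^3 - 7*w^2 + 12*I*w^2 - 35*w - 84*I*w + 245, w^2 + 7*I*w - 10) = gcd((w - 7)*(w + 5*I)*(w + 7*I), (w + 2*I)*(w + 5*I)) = w + 5*I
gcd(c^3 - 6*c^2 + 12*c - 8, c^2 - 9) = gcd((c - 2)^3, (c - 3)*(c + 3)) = 1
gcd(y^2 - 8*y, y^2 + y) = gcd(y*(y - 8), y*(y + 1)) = y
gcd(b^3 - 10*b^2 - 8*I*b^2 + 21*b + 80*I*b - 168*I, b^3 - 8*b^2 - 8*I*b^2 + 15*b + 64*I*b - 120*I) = b^2 + b*(-3 - 8*I) + 24*I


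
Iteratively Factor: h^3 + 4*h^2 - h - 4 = (h + 4)*(h^2 - 1) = (h + 1)*(h + 4)*(h - 1)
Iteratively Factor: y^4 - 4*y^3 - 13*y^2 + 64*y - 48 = (y - 1)*(y^3 - 3*y^2 - 16*y + 48) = (y - 1)*(y + 4)*(y^2 - 7*y + 12) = (y - 4)*(y - 1)*(y + 4)*(y - 3)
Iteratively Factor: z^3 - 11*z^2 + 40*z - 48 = (z - 3)*(z^2 - 8*z + 16) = (z - 4)*(z - 3)*(z - 4)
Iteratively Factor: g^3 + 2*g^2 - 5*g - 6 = (g + 3)*(g^2 - g - 2) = (g + 1)*(g + 3)*(g - 2)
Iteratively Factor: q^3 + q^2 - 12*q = (q)*(q^2 + q - 12) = q*(q + 4)*(q - 3)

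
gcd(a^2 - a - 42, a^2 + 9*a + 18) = a + 6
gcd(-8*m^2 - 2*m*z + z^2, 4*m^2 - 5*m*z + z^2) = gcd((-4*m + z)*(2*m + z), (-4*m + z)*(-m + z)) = -4*m + z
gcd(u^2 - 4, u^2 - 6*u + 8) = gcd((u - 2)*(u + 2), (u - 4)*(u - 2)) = u - 2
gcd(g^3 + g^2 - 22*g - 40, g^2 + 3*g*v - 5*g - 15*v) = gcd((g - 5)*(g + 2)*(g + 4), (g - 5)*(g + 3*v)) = g - 5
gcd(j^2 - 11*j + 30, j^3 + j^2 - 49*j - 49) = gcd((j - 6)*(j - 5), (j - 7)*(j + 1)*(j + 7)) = 1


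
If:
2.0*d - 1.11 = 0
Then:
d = 0.56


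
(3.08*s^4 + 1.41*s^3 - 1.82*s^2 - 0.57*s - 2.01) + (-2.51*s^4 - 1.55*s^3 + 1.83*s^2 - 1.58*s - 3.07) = 0.57*s^4 - 0.14*s^3 + 0.01*s^2 - 2.15*s - 5.08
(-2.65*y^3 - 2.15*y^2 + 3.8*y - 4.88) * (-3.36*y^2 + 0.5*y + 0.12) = 8.904*y^5 + 5.899*y^4 - 14.161*y^3 + 18.0388*y^2 - 1.984*y - 0.5856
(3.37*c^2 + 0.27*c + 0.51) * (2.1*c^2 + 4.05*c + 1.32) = 7.077*c^4 + 14.2155*c^3 + 6.6129*c^2 + 2.4219*c + 0.6732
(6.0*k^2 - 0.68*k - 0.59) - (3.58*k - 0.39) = 6.0*k^2 - 4.26*k - 0.2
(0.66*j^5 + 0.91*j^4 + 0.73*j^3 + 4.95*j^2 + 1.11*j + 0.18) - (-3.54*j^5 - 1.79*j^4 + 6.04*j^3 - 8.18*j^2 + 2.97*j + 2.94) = 4.2*j^5 + 2.7*j^4 - 5.31*j^3 + 13.13*j^2 - 1.86*j - 2.76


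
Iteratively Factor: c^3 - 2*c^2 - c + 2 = (c - 2)*(c^2 - 1) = (c - 2)*(c + 1)*(c - 1)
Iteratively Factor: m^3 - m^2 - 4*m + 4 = (m - 2)*(m^2 + m - 2) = (m - 2)*(m + 2)*(m - 1)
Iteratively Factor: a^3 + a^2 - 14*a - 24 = (a + 2)*(a^2 - a - 12) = (a - 4)*(a + 2)*(a + 3)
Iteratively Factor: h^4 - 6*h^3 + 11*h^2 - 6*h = (h - 2)*(h^3 - 4*h^2 + 3*h) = (h - 3)*(h - 2)*(h^2 - h) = h*(h - 3)*(h - 2)*(h - 1)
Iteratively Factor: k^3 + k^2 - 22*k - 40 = (k + 4)*(k^2 - 3*k - 10) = (k + 2)*(k + 4)*(k - 5)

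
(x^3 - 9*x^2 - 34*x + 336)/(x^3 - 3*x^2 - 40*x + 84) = (x - 8)/(x - 2)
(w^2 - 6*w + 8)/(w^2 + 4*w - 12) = (w - 4)/(w + 6)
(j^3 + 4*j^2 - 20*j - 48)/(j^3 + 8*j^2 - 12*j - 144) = (j + 2)/(j + 6)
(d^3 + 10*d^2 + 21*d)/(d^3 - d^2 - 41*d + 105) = d*(d + 3)/(d^2 - 8*d + 15)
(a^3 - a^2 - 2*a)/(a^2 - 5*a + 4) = a*(a^2 - a - 2)/(a^2 - 5*a + 4)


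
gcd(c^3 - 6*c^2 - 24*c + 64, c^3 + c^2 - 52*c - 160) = c^2 - 4*c - 32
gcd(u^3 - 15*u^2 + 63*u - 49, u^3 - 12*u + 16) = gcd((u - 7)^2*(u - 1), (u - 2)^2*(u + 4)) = 1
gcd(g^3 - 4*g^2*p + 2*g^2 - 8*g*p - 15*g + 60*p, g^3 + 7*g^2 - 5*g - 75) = g^2 + 2*g - 15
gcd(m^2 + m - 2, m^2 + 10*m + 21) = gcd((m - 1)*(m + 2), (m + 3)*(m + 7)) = 1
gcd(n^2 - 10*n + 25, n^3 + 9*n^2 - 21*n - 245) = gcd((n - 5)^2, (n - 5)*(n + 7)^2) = n - 5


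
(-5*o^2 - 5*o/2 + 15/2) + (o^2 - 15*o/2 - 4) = -4*o^2 - 10*o + 7/2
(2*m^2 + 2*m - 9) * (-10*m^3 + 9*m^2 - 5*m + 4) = -20*m^5 - 2*m^4 + 98*m^3 - 83*m^2 + 53*m - 36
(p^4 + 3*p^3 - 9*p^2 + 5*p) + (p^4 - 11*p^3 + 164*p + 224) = 2*p^4 - 8*p^3 - 9*p^2 + 169*p + 224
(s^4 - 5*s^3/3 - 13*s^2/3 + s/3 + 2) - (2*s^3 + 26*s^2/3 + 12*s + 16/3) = s^4 - 11*s^3/3 - 13*s^2 - 35*s/3 - 10/3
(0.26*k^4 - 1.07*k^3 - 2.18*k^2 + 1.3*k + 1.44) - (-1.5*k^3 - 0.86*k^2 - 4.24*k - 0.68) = 0.26*k^4 + 0.43*k^3 - 1.32*k^2 + 5.54*k + 2.12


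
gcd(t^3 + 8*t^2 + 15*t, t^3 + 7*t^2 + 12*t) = t^2 + 3*t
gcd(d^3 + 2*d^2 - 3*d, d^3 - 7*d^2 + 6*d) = d^2 - d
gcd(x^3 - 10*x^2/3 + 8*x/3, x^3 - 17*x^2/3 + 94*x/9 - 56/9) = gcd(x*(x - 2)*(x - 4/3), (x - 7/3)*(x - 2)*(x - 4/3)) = x^2 - 10*x/3 + 8/3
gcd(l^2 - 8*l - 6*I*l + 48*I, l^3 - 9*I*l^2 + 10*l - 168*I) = l - 6*I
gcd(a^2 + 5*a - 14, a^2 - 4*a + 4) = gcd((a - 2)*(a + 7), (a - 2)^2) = a - 2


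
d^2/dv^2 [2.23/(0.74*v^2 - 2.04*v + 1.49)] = (-2.442296*v^2 + 6.732816*v + 2.23*(1.48*v - 2.04)*(2.96*v - 4.08) - 4.917596)/(0.74*v^2 - 2.04*v + 1.49)^3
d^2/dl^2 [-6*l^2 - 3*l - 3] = -12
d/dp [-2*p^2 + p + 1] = 1 - 4*p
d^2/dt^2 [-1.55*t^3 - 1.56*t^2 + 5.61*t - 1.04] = -9.3*t - 3.12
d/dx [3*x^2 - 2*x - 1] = 6*x - 2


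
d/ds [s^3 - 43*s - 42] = 3*s^2 - 43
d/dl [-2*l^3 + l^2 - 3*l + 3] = -6*l^2 + 2*l - 3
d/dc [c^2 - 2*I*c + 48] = 2*c - 2*I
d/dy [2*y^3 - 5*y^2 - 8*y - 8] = 6*y^2 - 10*y - 8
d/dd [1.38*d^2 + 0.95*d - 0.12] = 2.76*d + 0.95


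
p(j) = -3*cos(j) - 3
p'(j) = 3*sin(j)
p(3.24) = -0.01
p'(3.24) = -0.29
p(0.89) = -4.89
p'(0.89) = 2.33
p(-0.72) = -5.26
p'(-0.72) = -1.98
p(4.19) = -1.50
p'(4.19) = -2.60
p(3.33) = -0.05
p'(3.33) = -0.56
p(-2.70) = -0.29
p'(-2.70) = -1.28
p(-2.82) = -0.15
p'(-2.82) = -0.95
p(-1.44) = -3.39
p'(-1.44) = -2.97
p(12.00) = -5.53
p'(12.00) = -1.61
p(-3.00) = -0.03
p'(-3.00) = -0.42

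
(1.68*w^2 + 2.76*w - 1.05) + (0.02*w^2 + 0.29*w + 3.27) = 1.7*w^2 + 3.05*w + 2.22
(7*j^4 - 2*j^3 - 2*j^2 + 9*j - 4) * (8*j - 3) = 56*j^5 - 37*j^4 - 10*j^3 + 78*j^2 - 59*j + 12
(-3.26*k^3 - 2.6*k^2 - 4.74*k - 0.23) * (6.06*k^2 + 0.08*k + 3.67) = -19.7556*k^5 - 16.0168*k^4 - 40.8966*k^3 - 11.315*k^2 - 17.4142*k - 0.8441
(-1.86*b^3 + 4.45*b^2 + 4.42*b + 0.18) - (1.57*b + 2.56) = -1.86*b^3 + 4.45*b^2 + 2.85*b - 2.38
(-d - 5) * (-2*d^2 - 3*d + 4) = 2*d^3 + 13*d^2 + 11*d - 20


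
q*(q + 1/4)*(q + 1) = q^3 + 5*q^2/4 + q/4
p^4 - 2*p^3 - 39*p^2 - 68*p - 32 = (p - 8)*(p + 1)^2*(p + 4)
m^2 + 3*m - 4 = (m - 1)*(m + 4)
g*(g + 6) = g^2 + 6*g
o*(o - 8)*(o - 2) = o^3 - 10*o^2 + 16*o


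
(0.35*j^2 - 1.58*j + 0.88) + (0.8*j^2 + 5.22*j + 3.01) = 1.15*j^2 + 3.64*j + 3.89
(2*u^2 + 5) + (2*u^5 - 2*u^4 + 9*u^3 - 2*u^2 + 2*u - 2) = 2*u^5 - 2*u^4 + 9*u^3 + 2*u + 3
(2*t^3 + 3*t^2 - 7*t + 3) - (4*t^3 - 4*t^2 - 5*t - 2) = -2*t^3 + 7*t^2 - 2*t + 5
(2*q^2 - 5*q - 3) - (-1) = 2*q^2 - 5*q - 2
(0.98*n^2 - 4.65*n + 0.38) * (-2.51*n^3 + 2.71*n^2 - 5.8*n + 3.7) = -2.4598*n^5 + 14.3273*n^4 - 19.2393*n^3 + 31.6258*n^2 - 19.409*n + 1.406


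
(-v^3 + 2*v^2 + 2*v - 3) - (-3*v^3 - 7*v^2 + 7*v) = 2*v^3 + 9*v^2 - 5*v - 3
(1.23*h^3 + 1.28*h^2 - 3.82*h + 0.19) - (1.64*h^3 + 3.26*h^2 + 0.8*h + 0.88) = -0.41*h^3 - 1.98*h^2 - 4.62*h - 0.69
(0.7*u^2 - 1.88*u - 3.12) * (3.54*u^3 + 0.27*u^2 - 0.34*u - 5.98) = 2.478*u^5 - 6.4662*u^4 - 11.7904*u^3 - 4.3892*u^2 + 12.3032*u + 18.6576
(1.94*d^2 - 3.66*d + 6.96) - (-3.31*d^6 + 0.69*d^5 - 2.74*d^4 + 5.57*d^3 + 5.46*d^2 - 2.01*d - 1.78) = 3.31*d^6 - 0.69*d^5 + 2.74*d^4 - 5.57*d^3 - 3.52*d^2 - 1.65*d + 8.74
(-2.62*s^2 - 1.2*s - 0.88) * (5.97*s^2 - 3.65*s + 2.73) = -15.6414*s^4 + 2.399*s^3 - 8.0262*s^2 - 0.0640000000000001*s - 2.4024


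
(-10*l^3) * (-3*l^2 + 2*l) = 30*l^5 - 20*l^4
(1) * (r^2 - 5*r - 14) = r^2 - 5*r - 14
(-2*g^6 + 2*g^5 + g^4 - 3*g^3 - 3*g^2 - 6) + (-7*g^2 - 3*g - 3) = -2*g^6 + 2*g^5 + g^4 - 3*g^3 - 10*g^2 - 3*g - 9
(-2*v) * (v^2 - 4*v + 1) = -2*v^3 + 8*v^2 - 2*v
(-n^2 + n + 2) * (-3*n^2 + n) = 3*n^4 - 4*n^3 - 5*n^2 + 2*n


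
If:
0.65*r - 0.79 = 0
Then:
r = 1.22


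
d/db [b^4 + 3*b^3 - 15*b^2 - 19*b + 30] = 4*b^3 + 9*b^2 - 30*b - 19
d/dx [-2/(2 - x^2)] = -4*x/(x^2 - 2)^2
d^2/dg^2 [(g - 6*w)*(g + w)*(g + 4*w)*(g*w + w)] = 2*w*(6*g^2 - 3*g*w + 3*g - 26*w^2 - w)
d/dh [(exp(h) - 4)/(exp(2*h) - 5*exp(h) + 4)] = -exp(h)/(exp(2*h) - 2*exp(h) + 1)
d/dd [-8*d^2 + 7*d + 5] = 7 - 16*d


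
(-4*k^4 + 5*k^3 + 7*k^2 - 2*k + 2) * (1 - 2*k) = 8*k^5 - 14*k^4 - 9*k^3 + 11*k^2 - 6*k + 2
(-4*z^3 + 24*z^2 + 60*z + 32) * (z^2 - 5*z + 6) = -4*z^5 + 44*z^4 - 84*z^3 - 124*z^2 + 200*z + 192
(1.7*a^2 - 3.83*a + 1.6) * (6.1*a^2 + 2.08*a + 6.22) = 10.37*a^4 - 19.827*a^3 + 12.3676*a^2 - 20.4946*a + 9.952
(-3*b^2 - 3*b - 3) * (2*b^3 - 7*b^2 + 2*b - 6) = -6*b^5 + 15*b^4 + 9*b^3 + 33*b^2 + 12*b + 18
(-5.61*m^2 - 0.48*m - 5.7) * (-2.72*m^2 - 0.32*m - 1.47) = 15.2592*m^4 + 3.1008*m^3 + 23.9043*m^2 + 2.5296*m + 8.379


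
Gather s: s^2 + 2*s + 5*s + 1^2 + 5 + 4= s^2 + 7*s + 10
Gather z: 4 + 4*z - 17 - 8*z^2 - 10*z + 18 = -8*z^2 - 6*z + 5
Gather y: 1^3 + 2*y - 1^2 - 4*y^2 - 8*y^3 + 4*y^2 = -8*y^3 + 2*y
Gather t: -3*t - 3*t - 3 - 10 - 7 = -6*t - 20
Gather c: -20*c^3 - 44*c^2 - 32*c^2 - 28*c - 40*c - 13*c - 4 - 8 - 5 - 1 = -20*c^3 - 76*c^2 - 81*c - 18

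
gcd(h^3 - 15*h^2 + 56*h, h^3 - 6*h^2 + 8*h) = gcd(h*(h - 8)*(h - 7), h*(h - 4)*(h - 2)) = h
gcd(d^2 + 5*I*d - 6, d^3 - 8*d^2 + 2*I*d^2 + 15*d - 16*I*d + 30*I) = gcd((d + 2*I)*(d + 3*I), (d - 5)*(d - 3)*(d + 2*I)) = d + 2*I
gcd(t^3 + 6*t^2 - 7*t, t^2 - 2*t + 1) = t - 1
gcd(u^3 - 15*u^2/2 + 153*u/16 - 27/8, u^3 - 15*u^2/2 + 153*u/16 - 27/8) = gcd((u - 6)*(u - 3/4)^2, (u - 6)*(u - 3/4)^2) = u^3 - 15*u^2/2 + 153*u/16 - 27/8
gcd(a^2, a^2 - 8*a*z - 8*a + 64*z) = 1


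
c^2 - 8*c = c*(c - 8)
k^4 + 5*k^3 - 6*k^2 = k^2*(k - 1)*(k + 6)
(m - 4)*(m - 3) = m^2 - 7*m + 12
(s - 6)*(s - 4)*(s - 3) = s^3 - 13*s^2 + 54*s - 72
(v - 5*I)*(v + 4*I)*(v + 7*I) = v^3 + 6*I*v^2 + 27*v + 140*I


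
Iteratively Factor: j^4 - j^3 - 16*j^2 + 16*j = (j)*(j^3 - j^2 - 16*j + 16) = j*(j - 4)*(j^2 + 3*j - 4) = j*(j - 4)*(j + 4)*(j - 1)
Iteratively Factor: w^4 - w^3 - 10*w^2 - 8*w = (w + 2)*(w^3 - 3*w^2 - 4*w) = (w + 1)*(w + 2)*(w^2 - 4*w) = (w - 4)*(w + 1)*(w + 2)*(w)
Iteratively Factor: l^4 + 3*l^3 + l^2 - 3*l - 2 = (l - 1)*(l^3 + 4*l^2 + 5*l + 2) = (l - 1)*(l + 2)*(l^2 + 2*l + 1) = (l - 1)*(l + 1)*(l + 2)*(l + 1)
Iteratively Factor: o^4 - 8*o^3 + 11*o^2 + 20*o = (o - 5)*(o^3 - 3*o^2 - 4*o) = o*(o - 5)*(o^2 - 3*o - 4) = o*(o - 5)*(o - 4)*(o + 1)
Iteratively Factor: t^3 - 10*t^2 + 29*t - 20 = (t - 4)*(t^2 - 6*t + 5) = (t - 5)*(t - 4)*(t - 1)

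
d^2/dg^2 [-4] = 0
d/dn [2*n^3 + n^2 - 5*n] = 6*n^2 + 2*n - 5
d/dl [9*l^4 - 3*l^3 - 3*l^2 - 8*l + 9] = 36*l^3 - 9*l^2 - 6*l - 8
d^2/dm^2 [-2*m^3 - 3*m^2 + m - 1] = -12*m - 6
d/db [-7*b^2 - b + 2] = -14*b - 1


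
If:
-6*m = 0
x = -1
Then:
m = 0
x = -1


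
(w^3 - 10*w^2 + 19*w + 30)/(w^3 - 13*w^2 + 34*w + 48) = (w - 5)/(w - 8)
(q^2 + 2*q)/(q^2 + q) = (q + 2)/(q + 1)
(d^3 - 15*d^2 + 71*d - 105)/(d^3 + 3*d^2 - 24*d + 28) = (d^3 - 15*d^2 + 71*d - 105)/(d^3 + 3*d^2 - 24*d + 28)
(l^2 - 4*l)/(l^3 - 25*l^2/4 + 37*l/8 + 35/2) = 8*l/(8*l^2 - 18*l - 35)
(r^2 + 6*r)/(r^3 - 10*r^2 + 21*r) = (r + 6)/(r^2 - 10*r + 21)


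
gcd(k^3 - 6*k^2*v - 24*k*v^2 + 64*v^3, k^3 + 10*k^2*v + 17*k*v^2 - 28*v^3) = k + 4*v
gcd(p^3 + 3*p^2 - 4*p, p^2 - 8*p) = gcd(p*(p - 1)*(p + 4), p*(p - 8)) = p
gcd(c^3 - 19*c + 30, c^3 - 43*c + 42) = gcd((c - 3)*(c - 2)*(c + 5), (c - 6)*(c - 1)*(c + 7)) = 1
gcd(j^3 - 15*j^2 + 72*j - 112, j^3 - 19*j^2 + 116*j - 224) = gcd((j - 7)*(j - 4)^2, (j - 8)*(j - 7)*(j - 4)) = j^2 - 11*j + 28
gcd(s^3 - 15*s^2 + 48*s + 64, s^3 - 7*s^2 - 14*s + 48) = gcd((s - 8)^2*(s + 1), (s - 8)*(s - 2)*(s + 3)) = s - 8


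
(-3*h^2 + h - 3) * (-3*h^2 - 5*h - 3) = 9*h^4 + 12*h^3 + 13*h^2 + 12*h + 9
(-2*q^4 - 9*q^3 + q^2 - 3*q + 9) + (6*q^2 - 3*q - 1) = -2*q^4 - 9*q^3 + 7*q^2 - 6*q + 8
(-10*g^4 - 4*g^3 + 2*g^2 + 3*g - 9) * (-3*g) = 30*g^5 + 12*g^4 - 6*g^3 - 9*g^2 + 27*g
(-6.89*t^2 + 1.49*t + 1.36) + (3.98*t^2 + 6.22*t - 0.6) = -2.91*t^2 + 7.71*t + 0.76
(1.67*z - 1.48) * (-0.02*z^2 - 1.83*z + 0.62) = -0.0334*z^3 - 3.0265*z^2 + 3.7438*z - 0.9176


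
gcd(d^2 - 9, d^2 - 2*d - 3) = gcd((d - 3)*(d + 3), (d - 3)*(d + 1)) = d - 3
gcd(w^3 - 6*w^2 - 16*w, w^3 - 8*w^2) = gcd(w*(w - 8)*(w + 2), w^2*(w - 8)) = w^2 - 8*w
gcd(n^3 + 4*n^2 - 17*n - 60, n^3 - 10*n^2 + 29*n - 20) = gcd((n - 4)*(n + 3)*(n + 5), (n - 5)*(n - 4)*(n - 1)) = n - 4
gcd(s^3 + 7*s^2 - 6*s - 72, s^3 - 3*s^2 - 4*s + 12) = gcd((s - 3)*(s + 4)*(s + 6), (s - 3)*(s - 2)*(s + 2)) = s - 3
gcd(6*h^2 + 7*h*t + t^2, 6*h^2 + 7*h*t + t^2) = 6*h^2 + 7*h*t + t^2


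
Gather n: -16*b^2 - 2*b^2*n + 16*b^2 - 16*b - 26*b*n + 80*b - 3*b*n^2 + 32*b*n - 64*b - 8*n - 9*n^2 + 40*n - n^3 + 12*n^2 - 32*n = -n^3 + n^2*(3 - 3*b) + n*(-2*b^2 + 6*b)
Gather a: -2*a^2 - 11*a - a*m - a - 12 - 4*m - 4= -2*a^2 + a*(-m - 12) - 4*m - 16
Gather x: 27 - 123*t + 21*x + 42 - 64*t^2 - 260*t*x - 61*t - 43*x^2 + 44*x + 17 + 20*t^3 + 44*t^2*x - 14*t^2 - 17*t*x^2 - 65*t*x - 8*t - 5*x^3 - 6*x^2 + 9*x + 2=20*t^3 - 78*t^2 - 192*t - 5*x^3 + x^2*(-17*t - 49) + x*(44*t^2 - 325*t + 74) + 88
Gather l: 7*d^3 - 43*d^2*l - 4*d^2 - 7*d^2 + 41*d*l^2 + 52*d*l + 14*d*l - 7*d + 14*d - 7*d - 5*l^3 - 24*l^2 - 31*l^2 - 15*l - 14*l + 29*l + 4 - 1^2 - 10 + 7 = 7*d^3 - 11*d^2 - 5*l^3 + l^2*(41*d - 55) + l*(-43*d^2 + 66*d)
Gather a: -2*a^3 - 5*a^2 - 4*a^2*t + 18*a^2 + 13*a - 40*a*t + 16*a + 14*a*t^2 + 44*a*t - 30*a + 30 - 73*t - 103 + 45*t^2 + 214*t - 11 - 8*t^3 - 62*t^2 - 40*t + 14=-2*a^3 + a^2*(13 - 4*t) + a*(14*t^2 + 4*t - 1) - 8*t^3 - 17*t^2 + 101*t - 70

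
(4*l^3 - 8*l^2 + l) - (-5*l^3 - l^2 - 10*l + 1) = 9*l^3 - 7*l^2 + 11*l - 1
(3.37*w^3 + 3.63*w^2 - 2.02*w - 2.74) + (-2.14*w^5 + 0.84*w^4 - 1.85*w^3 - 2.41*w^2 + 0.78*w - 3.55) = -2.14*w^5 + 0.84*w^4 + 1.52*w^3 + 1.22*w^2 - 1.24*w - 6.29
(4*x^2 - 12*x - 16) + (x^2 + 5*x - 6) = 5*x^2 - 7*x - 22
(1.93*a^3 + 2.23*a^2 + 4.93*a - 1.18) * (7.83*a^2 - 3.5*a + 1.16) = 15.1119*a^5 + 10.7059*a^4 + 33.0357*a^3 - 23.9076*a^2 + 9.8488*a - 1.3688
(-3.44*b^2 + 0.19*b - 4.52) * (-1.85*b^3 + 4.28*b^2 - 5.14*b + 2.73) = 6.364*b^5 - 15.0747*b^4 + 26.8568*b^3 - 29.7134*b^2 + 23.7515*b - 12.3396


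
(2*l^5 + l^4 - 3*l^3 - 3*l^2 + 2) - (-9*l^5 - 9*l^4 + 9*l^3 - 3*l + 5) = 11*l^5 + 10*l^4 - 12*l^3 - 3*l^2 + 3*l - 3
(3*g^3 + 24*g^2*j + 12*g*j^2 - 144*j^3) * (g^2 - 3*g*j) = 3*g^5 + 15*g^4*j - 60*g^3*j^2 - 180*g^2*j^3 + 432*g*j^4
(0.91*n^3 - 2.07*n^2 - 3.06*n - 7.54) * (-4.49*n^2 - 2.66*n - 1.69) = -4.0859*n^5 + 6.8737*n^4 + 17.7077*n^3 + 45.4925*n^2 + 25.2278*n + 12.7426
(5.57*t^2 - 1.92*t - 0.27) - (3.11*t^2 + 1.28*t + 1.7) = 2.46*t^2 - 3.2*t - 1.97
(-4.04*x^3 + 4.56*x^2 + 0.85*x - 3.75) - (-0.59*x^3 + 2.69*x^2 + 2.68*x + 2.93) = -3.45*x^3 + 1.87*x^2 - 1.83*x - 6.68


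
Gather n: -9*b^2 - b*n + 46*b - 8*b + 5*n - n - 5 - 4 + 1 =-9*b^2 + 38*b + n*(4 - b) - 8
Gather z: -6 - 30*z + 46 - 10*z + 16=56 - 40*z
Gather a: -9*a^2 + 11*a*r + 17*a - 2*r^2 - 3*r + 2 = -9*a^2 + a*(11*r + 17) - 2*r^2 - 3*r + 2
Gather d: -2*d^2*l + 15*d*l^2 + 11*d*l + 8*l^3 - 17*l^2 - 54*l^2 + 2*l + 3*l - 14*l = -2*d^2*l + d*(15*l^2 + 11*l) + 8*l^3 - 71*l^2 - 9*l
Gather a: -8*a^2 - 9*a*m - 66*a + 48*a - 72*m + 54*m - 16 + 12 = -8*a^2 + a*(-9*m - 18) - 18*m - 4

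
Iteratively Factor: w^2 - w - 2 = (w - 2)*(w + 1)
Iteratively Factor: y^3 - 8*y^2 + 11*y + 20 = (y - 4)*(y^2 - 4*y - 5) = (y - 5)*(y - 4)*(y + 1)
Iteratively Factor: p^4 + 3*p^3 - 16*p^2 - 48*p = (p)*(p^3 + 3*p^2 - 16*p - 48) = p*(p + 3)*(p^2 - 16) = p*(p - 4)*(p + 3)*(p + 4)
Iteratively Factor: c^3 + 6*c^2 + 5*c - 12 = (c + 4)*(c^2 + 2*c - 3) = (c + 3)*(c + 4)*(c - 1)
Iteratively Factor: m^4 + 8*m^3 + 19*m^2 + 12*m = (m + 4)*(m^3 + 4*m^2 + 3*m) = (m + 1)*(m + 4)*(m^2 + 3*m) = m*(m + 1)*(m + 4)*(m + 3)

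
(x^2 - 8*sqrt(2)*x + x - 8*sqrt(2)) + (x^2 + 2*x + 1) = 2*x^2 - 8*sqrt(2)*x + 3*x - 8*sqrt(2) + 1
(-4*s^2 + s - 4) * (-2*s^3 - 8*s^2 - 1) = 8*s^5 + 30*s^4 + 36*s^2 - s + 4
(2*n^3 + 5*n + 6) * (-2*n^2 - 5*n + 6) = -4*n^5 - 10*n^4 + 2*n^3 - 37*n^2 + 36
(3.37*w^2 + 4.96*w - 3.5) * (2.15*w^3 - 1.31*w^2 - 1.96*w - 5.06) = 7.2455*w^5 + 6.2493*w^4 - 20.6278*w^3 - 22.1888*w^2 - 18.2376*w + 17.71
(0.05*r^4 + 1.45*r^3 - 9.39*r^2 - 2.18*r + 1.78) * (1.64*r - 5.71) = 0.082*r^5 + 2.0925*r^4 - 23.6791*r^3 + 50.0417*r^2 + 15.367*r - 10.1638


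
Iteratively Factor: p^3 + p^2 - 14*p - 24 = (p - 4)*(p^2 + 5*p + 6) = (p - 4)*(p + 2)*(p + 3)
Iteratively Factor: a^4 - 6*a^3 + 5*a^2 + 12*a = (a - 3)*(a^3 - 3*a^2 - 4*a) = (a - 4)*(a - 3)*(a^2 + a) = a*(a - 4)*(a - 3)*(a + 1)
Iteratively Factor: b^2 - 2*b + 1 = (b - 1)*(b - 1)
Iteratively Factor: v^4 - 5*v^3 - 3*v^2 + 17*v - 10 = (v - 1)*(v^3 - 4*v^2 - 7*v + 10) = (v - 1)^2*(v^2 - 3*v - 10) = (v - 1)^2*(v + 2)*(v - 5)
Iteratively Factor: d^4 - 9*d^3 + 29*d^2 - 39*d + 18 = (d - 2)*(d^3 - 7*d^2 + 15*d - 9) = (d - 3)*(d - 2)*(d^2 - 4*d + 3) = (d - 3)*(d - 2)*(d - 1)*(d - 3)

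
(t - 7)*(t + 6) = t^2 - t - 42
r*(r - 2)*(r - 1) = r^3 - 3*r^2 + 2*r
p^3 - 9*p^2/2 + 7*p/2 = p*(p - 7/2)*(p - 1)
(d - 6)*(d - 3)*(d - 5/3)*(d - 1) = d^4 - 35*d^3/3 + 131*d^2/3 - 63*d + 30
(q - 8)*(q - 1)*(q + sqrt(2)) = q^3 - 9*q^2 + sqrt(2)*q^2 - 9*sqrt(2)*q + 8*q + 8*sqrt(2)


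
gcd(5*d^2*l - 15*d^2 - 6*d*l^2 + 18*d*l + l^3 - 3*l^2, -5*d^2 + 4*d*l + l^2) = d - l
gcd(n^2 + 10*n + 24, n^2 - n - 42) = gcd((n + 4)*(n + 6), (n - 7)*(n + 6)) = n + 6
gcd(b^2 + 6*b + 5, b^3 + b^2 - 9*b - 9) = b + 1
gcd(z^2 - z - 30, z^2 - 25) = z + 5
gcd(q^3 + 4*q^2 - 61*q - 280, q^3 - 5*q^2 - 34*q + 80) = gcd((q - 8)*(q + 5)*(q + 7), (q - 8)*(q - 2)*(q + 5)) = q^2 - 3*q - 40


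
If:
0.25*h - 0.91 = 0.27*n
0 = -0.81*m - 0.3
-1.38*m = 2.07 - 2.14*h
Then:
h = 0.73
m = -0.37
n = -2.70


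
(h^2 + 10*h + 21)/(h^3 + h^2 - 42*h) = (h + 3)/(h*(h - 6))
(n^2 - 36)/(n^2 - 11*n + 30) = (n + 6)/(n - 5)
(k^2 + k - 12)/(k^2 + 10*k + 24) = (k - 3)/(k + 6)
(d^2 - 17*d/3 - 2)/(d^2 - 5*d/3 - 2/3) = (d - 6)/(d - 2)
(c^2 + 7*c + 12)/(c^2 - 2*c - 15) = (c + 4)/(c - 5)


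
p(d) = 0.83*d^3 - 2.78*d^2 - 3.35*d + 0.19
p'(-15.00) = 640.30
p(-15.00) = -3376.31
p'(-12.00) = 421.93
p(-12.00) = -1794.17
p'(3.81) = 11.61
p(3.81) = -7.02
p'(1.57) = -5.94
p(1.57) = -8.71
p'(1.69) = -5.63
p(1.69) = -9.41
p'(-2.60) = 27.94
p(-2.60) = -24.48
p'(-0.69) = 1.67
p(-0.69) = 0.91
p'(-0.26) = -1.74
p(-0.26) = 0.86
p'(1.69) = -5.63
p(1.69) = -9.41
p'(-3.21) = 40.15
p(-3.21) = -45.16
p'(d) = 2.49*d^2 - 5.56*d - 3.35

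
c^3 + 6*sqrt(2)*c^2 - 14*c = c*(c - sqrt(2))*(c + 7*sqrt(2))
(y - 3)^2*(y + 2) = y^3 - 4*y^2 - 3*y + 18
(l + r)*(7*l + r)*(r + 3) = 7*l^2*r + 21*l^2 + 8*l*r^2 + 24*l*r + r^3 + 3*r^2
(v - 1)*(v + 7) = v^2 + 6*v - 7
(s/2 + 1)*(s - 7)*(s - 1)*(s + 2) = s^4/2 - 2*s^3 - 21*s^2/2 - 2*s + 14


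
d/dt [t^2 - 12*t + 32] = 2*t - 12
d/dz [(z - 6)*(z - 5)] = 2*z - 11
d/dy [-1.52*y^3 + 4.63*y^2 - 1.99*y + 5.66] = -4.56*y^2 + 9.26*y - 1.99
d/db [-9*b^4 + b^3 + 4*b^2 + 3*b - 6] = -36*b^3 + 3*b^2 + 8*b + 3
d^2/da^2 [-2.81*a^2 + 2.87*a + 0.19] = -5.62000000000000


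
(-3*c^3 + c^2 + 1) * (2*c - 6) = -6*c^4 + 20*c^3 - 6*c^2 + 2*c - 6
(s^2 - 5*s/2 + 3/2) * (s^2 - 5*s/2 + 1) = s^4 - 5*s^3 + 35*s^2/4 - 25*s/4 + 3/2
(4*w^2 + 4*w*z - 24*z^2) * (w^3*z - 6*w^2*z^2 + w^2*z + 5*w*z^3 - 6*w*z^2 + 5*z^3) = 4*w^5*z - 20*w^4*z^2 + 4*w^4*z - 28*w^3*z^3 - 20*w^3*z^2 + 164*w^2*z^4 - 28*w^2*z^3 - 120*w*z^5 + 164*w*z^4 - 120*z^5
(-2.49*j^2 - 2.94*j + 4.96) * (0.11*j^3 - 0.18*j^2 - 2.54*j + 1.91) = -0.2739*j^5 + 0.1248*j^4 + 7.3994*j^3 + 1.8189*j^2 - 18.2138*j + 9.4736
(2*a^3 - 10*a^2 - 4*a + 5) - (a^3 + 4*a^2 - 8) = a^3 - 14*a^2 - 4*a + 13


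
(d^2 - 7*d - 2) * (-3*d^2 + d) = -3*d^4 + 22*d^3 - d^2 - 2*d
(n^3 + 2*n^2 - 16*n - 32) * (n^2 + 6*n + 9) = n^5 + 8*n^4 + 5*n^3 - 110*n^2 - 336*n - 288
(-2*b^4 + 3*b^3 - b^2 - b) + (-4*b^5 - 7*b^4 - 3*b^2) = -4*b^5 - 9*b^4 + 3*b^3 - 4*b^2 - b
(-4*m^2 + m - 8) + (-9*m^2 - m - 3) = -13*m^2 - 11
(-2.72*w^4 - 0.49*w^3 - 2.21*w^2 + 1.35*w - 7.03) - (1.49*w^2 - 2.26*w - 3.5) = -2.72*w^4 - 0.49*w^3 - 3.7*w^2 + 3.61*w - 3.53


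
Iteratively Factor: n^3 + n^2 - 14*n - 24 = (n - 4)*(n^2 + 5*n + 6) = (n - 4)*(n + 3)*(n + 2)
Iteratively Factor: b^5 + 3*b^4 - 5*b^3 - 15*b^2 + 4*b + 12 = (b - 1)*(b^4 + 4*b^3 - b^2 - 16*b - 12) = (b - 1)*(b + 3)*(b^3 + b^2 - 4*b - 4) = (b - 2)*(b - 1)*(b + 3)*(b^2 + 3*b + 2) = (b - 2)*(b - 1)*(b + 1)*(b + 3)*(b + 2)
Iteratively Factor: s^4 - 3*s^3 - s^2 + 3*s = (s - 3)*(s^3 - s) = s*(s - 3)*(s^2 - 1) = s*(s - 3)*(s + 1)*(s - 1)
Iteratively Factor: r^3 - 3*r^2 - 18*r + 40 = (r - 5)*(r^2 + 2*r - 8) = (r - 5)*(r + 4)*(r - 2)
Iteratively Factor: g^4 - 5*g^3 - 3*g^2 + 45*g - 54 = (g - 2)*(g^3 - 3*g^2 - 9*g + 27) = (g - 2)*(g + 3)*(g^2 - 6*g + 9) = (g - 3)*(g - 2)*(g + 3)*(g - 3)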